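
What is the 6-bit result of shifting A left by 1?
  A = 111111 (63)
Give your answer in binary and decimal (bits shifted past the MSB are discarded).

Shift left by 1: drop the top 1 bit(s), append 1 zero(s) on the right.
  111111  ->  discard [1], keep [11111], append 0
= 111110

Answer: 111110 (62)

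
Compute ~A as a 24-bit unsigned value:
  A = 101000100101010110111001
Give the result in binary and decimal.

Flip each bit (0->1, 1->0):
  101000100101010110111001
  010111011010101001000110

Answer: 010111011010101001000110 (6138438)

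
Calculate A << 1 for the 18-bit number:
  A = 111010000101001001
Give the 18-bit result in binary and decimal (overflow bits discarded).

Shift left by 1: drop the top 1 bit(s), append 1 zero(s) on the right.
  111010000101001001  ->  discard [1], keep [11010000101001001], append 0
= 110100001010010010

Answer: 110100001010010010 (213650)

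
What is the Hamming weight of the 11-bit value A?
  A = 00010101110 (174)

00010101110
1-bits at positions (from bit 0 = LSB): 1, 2, 3, 5, 7
Count = 5

Answer: 5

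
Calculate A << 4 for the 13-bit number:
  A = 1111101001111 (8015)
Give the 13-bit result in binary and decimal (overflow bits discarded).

Shift left by 4: drop the top 4 bit(s), append 4 zero(s) on the right.
  1111101001111  ->  discard [1111], keep [101001111], append 0000
= 1010011110000

Answer: 1010011110000 (5360)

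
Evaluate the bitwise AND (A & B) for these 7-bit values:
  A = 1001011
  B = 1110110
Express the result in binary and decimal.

Apply & to each column (1 only where both bits are 1):
  1001011
& 1110110
---------
  1000010

Answer: 1000010 (66)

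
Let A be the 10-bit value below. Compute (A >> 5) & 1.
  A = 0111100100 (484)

Bit 5 is the 6th from the right.
  0111100100
      ^
That bit is 1.

Answer: 1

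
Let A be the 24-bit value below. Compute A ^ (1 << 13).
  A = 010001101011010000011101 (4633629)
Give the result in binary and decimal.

Mask = 1 << 13 = 000000000010000000000000
Bit 13 of A is 1; XOR with the mask flips it to 0.
  010001101011010000011101
^ 000000000010000000000000
--------------------------
  010001101001010000011101

Answer: 010001101001010000011101 (4625437)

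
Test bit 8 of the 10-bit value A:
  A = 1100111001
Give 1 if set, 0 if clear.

Bit 8 is the 9th from the right.
  1100111001
   ^
That bit is 1.

Answer: 1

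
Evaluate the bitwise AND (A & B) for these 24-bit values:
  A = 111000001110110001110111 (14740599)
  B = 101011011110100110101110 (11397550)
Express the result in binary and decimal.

Apply & to each column (1 only where both bits are 1):
  111000001110110001110111
& 101011011110100110101110
--------------------------
  101000001110100000100110

Answer: 101000001110100000100110 (10545190)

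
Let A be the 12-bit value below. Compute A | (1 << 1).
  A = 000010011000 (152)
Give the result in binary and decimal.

Mask = 1 << 1 = 000000000010
Bit 1 of A is 0, so OR-ing with the mask flips it to 1.
  000010011000
| 000000000010
--------------
  000010011010

Answer: 000010011010 (154)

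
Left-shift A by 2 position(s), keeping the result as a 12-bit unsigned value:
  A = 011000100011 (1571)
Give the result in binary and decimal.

Shift left by 2: drop the top 2 bit(s), append 2 zero(s) on the right.
  011000100011  ->  discard [01], keep [1000100011], append 00
= 100010001100

Answer: 100010001100 (2188)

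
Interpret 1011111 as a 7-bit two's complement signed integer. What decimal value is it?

MSB is 1, so the value is negative. Find the magnitude:
1. Invert bits:  0100000
2. Add 1:        0100001  = 33
3. Apply sign:   -33

Answer: -33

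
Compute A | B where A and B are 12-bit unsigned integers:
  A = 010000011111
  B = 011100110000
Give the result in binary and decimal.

Apply | to each column (1 where either bit is 1):
  010000011111
| 011100110000
--------------
  011100111111

Answer: 011100111111 (1855)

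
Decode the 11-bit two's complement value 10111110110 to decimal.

MSB is 1, so the value is negative. Find the magnitude:
1. Invert bits:  01000001001
2. Add 1:        01000001010  = 522
3. Apply sign:   -522

Answer: -522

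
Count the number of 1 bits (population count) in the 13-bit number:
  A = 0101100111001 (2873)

0101100111001
1-bits at positions (from bit 0 = LSB): 0, 3, 4, 5, 8, 9, 11
Count = 7

Answer: 7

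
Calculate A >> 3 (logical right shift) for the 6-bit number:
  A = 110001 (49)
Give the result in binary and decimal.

Logical shift right by 3: drop the bottom 3 bit(s), prepend 3 zero(s) on the left.
  110001  ->  keep [110], discard [001], prepend 000
= 000110

Answer: 000110 (6)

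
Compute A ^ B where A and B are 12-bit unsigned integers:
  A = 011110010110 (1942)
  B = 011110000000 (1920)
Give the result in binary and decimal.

Apply ^ to each column (1 where bits differ):
  011110010110
^ 011110000000
--------------
  000000010110

Answer: 000000010110 (22)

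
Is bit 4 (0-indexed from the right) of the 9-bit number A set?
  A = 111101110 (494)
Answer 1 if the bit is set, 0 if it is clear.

Bit 4 is the 5th from the right.
  111101110
      ^
That bit is 0.

Answer: 0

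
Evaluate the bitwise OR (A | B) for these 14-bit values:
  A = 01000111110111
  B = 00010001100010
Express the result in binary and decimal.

Apply | to each column (1 where either bit is 1):
  01000111110111
| 00010001100010
----------------
  01010111110111

Answer: 01010111110111 (5623)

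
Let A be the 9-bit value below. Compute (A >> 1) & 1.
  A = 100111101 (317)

Bit 1 is the 2nd from the right.
  100111101
         ^
That bit is 0.

Answer: 0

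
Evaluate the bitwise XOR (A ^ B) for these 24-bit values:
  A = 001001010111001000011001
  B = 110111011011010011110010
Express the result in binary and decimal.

Apply ^ to each column (1 where bits differ):
  001001010111001000011001
^ 110111011011010011110010
--------------------------
  111110001100011011101011

Answer: 111110001100011011101011 (16303851)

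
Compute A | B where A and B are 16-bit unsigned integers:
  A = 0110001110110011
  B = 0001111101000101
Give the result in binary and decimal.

Apply | to each column (1 where either bit is 1):
  0110001110110011
| 0001111101000101
------------------
  0111111111110111

Answer: 0111111111110111 (32759)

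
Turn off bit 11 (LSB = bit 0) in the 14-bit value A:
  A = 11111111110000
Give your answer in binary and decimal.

Mask = ~(1 << 11) = 11011111111111
Bit 11 of A is 1, so AND-ing with the mask clears it to 0.
  11111111110000
& 11011111111111
----------------
  11011111110000

Answer: 11011111110000 (14320)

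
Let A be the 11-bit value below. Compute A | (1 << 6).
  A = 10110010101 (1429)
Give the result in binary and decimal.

Mask = 1 << 6 = 00001000000
Bit 6 of A is 0, so OR-ing with the mask flips it to 1.
  10110010101
| 00001000000
-------------
  10111010101

Answer: 10111010101 (1493)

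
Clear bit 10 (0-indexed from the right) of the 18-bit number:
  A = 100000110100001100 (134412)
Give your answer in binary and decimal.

Mask = ~(1 << 10) = 111111101111111111
Bit 10 of A is 1, so AND-ing with the mask clears it to 0.
  100000110100001100
& 111111101111111111
--------------------
  100000100100001100

Answer: 100000100100001100 (133388)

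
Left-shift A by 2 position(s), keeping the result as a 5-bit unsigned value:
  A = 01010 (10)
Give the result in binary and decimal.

Shift left by 2: drop the top 2 bit(s), append 2 zero(s) on the right.
  01010  ->  discard [01], keep [010], append 00
= 01000

Answer: 01000 (8)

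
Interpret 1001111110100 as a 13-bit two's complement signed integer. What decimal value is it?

MSB is 1, so the value is negative. Find the magnitude:
1. Invert bits:  0110000001011
2. Add 1:        0110000001100  = 3084
3. Apply sign:   -3084

Answer: -3084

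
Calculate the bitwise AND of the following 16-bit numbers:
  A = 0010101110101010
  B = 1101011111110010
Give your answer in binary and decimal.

Apply & to each column (1 only where both bits are 1):
  0010101110101010
& 1101011111110010
------------------
  0000001110100010

Answer: 0000001110100010 (930)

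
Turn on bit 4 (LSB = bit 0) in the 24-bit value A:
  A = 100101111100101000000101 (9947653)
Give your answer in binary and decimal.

Mask = 1 << 4 = 000000000000000000010000
Bit 4 of A is 0, so OR-ing with the mask flips it to 1.
  100101111100101000000101
| 000000000000000000010000
--------------------------
  100101111100101000010101

Answer: 100101111100101000010101 (9947669)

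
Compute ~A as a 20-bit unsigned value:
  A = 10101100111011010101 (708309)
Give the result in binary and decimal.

Flip each bit (0->1, 1->0):
  10101100111011010101
  01010011000100101010

Answer: 01010011000100101010 (340266)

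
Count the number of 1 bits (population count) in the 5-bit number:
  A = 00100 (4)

00100
1-bits at positions (from bit 0 = LSB): 2
Count = 1

Answer: 1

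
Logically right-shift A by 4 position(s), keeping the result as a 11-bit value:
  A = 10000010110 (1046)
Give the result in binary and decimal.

Logical shift right by 4: drop the bottom 4 bit(s), prepend 4 zero(s) on the left.
  10000010110  ->  keep [1000001], discard [0110], prepend 0000
= 00001000001

Answer: 00001000001 (65)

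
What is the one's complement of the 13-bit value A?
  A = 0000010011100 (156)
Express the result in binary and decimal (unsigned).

Flip each bit (0->1, 1->0):
  0000010011100
  1111101100011

Answer: 1111101100011 (8035)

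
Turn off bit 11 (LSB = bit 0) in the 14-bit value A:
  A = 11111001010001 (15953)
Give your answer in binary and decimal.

Mask = ~(1 << 11) = 11011111111111
Bit 11 of A is 1, so AND-ing with the mask clears it to 0.
  11111001010001
& 11011111111111
----------------
  11011001010001

Answer: 11011001010001 (13905)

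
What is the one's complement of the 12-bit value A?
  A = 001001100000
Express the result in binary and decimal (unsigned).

Flip each bit (0->1, 1->0):
  001001100000
  110110011111

Answer: 110110011111 (3487)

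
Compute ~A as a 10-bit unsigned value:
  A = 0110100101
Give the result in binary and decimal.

Flip each bit (0->1, 1->0):
  0110100101
  1001011010

Answer: 1001011010 (602)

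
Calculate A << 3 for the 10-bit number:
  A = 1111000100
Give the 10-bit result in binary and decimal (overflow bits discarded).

Shift left by 3: drop the top 3 bit(s), append 3 zero(s) on the right.
  1111000100  ->  discard [111], keep [1000100], append 000
= 1000100000

Answer: 1000100000 (544)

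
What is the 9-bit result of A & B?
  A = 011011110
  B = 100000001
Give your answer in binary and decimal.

Apply & to each column (1 only where both bits are 1):
  011011110
& 100000001
-----------
  000000000

Answer: 000000000 (0)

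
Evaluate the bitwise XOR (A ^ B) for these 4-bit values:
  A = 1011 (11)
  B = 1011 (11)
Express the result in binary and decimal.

Apply ^ to each column (1 where bits differ):
  1011
^ 1011
------
  0000

Answer: 0000 (0)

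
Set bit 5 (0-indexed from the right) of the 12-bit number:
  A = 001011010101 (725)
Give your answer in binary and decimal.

Mask = 1 << 5 = 000000100000
Bit 5 of A is 0, so OR-ing with the mask flips it to 1.
  001011010101
| 000000100000
--------------
  001011110101

Answer: 001011110101 (757)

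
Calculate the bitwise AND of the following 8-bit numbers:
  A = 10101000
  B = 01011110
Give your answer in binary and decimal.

Apply & to each column (1 only where both bits are 1):
  10101000
& 01011110
----------
  00001000

Answer: 00001000 (8)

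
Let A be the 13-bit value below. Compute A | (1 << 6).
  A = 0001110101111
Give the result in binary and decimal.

Mask = 1 << 6 = 0000001000000
Bit 6 of A is 0, so OR-ing with the mask flips it to 1.
  0001110101111
| 0000001000000
---------------
  0001111101111

Answer: 0001111101111 (1007)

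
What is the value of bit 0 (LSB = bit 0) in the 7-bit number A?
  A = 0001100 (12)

Bit 0 is the 1st from the right.
  0001100
        ^
That bit is 0.

Answer: 0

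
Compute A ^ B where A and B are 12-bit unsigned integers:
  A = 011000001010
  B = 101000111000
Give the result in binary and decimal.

Apply ^ to each column (1 where bits differ):
  011000001010
^ 101000111000
--------------
  110000110010

Answer: 110000110010 (3122)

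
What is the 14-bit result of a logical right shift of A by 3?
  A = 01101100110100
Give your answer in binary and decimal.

Logical shift right by 3: drop the bottom 3 bit(s), prepend 3 zero(s) on the left.
  01101100110100  ->  keep [01101100110], discard [100], prepend 000
= 00001101100110

Answer: 00001101100110 (870)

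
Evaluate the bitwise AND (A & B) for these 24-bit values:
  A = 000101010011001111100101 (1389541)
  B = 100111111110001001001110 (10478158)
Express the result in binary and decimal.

Apply & to each column (1 only where both bits are 1):
  000101010011001111100101
& 100111111110001001001110
--------------------------
  000101010010001001000100

Answer: 000101010010001001000100 (1385028)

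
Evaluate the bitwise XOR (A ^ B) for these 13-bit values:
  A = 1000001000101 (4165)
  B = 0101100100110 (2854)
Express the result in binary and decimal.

Apply ^ to each column (1 where bits differ):
  1000001000101
^ 0101100100110
---------------
  1101101100011

Answer: 1101101100011 (7011)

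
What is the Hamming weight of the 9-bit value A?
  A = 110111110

110111110
1-bits at positions (from bit 0 = LSB): 1, 2, 3, 4, 5, 7, 8
Count = 7

Answer: 7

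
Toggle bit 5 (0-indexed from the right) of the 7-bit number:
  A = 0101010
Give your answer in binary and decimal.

Mask = 1 << 5 = 0100000
Bit 5 of A is 1; XOR with the mask flips it to 0.
  0101010
^ 0100000
---------
  0001010

Answer: 0001010 (10)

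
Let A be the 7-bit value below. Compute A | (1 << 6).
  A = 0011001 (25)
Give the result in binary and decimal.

Mask = 1 << 6 = 1000000
Bit 6 of A is 0, so OR-ing with the mask flips it to 1.
  0011001
| 1000000
---------
  1011001

Answer: 1011001 (89)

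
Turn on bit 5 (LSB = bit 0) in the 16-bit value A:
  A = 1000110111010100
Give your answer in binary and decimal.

Mask = 1 << 5 = 0000000000100000
Bit 5 of A is 0, so OR-ing with the mask flips it to 1.
  1000110111010100
| 0000000000100000
------------------
  1000110111110100

Answer: 1000110111110100 (36340)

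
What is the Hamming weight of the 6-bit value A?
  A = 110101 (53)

110101
1-bits at positions (from bit 0 = LSB): 0, 2, 4, 5
Count = 4

Answer: 4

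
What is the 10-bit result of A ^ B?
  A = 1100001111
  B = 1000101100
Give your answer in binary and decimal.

Apply ^ to each column (1 where bits differ):
  1100001111
^ 1000101100
------------
  0100100011

Answer: 0100100011 (291)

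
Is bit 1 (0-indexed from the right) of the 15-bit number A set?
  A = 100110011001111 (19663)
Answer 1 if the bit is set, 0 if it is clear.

Bit 1 is the 2nd from the right.
  100110011001111
               ^
That bit is 1.

Answer: 1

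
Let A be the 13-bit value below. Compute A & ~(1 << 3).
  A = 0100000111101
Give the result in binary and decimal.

Mask = ~(1 << 3) = 1111111110111
Bit 3 of A is 1, so AND-ing with the mask clears it to 0.
  0100000111101
& 1111111110111
---------------
  0100000110101

Answer: 0100000110101 (2101)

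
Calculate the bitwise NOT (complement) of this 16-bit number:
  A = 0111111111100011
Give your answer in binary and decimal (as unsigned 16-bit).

Flip each bit (0->1, 1->0):
  0111111111100011
  1000000000011100

Answer: 1000000000011100 (32796)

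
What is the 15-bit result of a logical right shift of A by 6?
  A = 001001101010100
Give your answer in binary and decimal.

Logical shift right by 6: drop the bottom 6 bit(s), prepend 6 zero(s) on the left.
  001001101010100  ->  keep [001001101], discard [010100], prepend 000000
= 000000001001101

Answer: 000000001001101 (77)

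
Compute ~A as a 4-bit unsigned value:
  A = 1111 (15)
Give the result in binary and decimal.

Flip each bit (0->1, 1->0):
  1111
  0000

Answer: 0000 (0)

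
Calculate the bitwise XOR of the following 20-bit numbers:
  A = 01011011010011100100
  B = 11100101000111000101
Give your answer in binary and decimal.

Apply ^ to each column (1 where bits differ):
  01011011010011100100
^ 11100101000111000101
----------------------
  10111110010100100001

Answer: 10111110010100100001 (779553)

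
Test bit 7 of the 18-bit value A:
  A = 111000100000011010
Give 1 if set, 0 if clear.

Bit 7 is the 8th from the right.
  111000100000011010
            ^
That bit is 0.

Answer: 0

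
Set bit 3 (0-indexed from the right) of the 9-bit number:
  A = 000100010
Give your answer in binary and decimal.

Mask = 1 << 3 = 000001000
Bit 3 of A is 0, so OR-ing with the mask flips it to 1.
  000100010
| 000001000
-----------
  000101010

Answer: 000101010 (42)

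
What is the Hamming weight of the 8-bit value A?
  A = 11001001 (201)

11001001
1-bits at positions (from bit 0 = LSB): 0, 3, 6, 7
Count = 4

Answer: 4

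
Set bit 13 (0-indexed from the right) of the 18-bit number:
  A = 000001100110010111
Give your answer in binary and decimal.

Mask = 1 << 13 = 000010000000000000
Bit 13 of A is 0, so OR-ing with the mask flips it to 1.
  000001100110010111
| 000010000000000000
--------------------
  000011100110010111

Answer: 000011100110010111 (14743)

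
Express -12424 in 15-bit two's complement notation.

1. Binary of +12424:  011000010001000
2. Invert bits:     100111101110111
3. Add 1:           100111101111000

Answer: 100111101111000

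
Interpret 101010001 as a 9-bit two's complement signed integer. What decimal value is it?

MSB is 1, so the value is negative. Find the magnitude:
1. Invert bits:  010101110
2. Add 1:        010101111  = 175
3. Apply sign:   -175

Answer: -175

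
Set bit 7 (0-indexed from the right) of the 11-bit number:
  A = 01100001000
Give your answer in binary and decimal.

Mask = 1 << 7 = 00010000000
Bit 7 of A is 0, so OR-ing with the mask flips it to 1.
  01100001000
| 00010000000
-------------
  01110001000

Answer: 01110001000 (904)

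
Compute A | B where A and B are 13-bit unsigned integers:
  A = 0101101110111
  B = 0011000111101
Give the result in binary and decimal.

Apply | to each column (1 where either bit is 1):
  0101101110111
| 0011000111101
---------------
  0111101111111

Answer: 0111101111111 (3967)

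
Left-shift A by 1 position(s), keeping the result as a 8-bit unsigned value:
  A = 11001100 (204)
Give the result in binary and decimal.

Shift left by 1: drop the top 1 bit(s), append 1 zero(s) on the right.
  11001100  ->  discard [1], keep [1001100], append 0
= 10011000

Answer: 10011000 (152)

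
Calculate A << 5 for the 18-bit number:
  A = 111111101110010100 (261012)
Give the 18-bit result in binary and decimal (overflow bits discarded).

Shift left by 5: drop the top 5 bit(s), append 5 zero(s) on the right.
  111111101110010100  ->  discard [11111], keep [1101110010100], append 00000
= 110111001010000000

Answer: 110111001010000000 (225920)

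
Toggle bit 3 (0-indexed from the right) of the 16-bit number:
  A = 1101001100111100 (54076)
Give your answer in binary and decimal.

Mask = 1 << 3 = 0000000000001000
Bit 3 of A is 1; XOR with the mask flips it to 0.
  1101001100111100
^ 0000000000001000
------------------
  1101001100110100

Answer: 1101001100110100 (54068)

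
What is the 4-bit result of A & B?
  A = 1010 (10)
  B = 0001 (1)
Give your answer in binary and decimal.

Apply & to each column (1 only where both bits are 1):
  1010
& 0001
------
  0000

Answer: 0000 (0)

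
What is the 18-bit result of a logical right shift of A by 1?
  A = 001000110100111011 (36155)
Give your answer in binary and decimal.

Logical shift right by 1: drop the bottom 1 bit(s), prepend 1 zero(s) on the left.
  001000110100111011  ->  keep [00100011010011101], discard [1], prepend 0
= 000100011010011101

Answer: 000100011010011101 (18077)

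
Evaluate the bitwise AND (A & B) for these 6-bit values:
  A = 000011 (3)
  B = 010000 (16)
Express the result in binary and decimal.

Apply & to each column (1 only where both bits are 1):
  000011
& 010000
--------
  000000

Answer: 000000 (0)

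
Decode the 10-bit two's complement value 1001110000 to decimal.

MSB is 1, so the value is negative. Find the magnitude:
1. Invert bits:  0110001111
2. Add 1:        0110010000  = 400
3. Apply sign:   -400

Answer: -400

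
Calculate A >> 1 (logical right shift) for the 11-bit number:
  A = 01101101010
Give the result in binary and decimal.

Logical shift right by 1: drop the bottom 1 bit(s), prepend 1 zero(s) on the left.
  01101101010  ->  keep [0110110101], discard [0], prepend 0
= 00110110101

Answer: 00110110101 (437)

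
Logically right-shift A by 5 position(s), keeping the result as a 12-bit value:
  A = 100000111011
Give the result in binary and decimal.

Logical shift right by 5: drop the bottom 5 bit(s), prepend 5 zero(s) on the left.
  100000111011  ->  keep [1000001], discard [11011], prepend 00000
= 000001000001

Answer: 000001000001 (65)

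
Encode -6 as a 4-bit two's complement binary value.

1. Binary of +6:  0110
2. Invert bits:     1001
3. Add 1:           1010

Answer: 1010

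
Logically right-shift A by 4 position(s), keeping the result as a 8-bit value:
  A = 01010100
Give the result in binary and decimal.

Logical shift right by 4: drop the bottom 4 bit(s), prepend 4 zero(s) on the left.
  01010100  ->  keep [0101], discard [0100], prepend 0000
= 00000101

Answer: 00000101 (5)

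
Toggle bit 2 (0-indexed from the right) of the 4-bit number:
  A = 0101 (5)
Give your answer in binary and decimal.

Mask = 1 << 2 = 0100
Bit 2 of A is 1; XOR with the mask flips it to 0.
  0101
^ 0100
------
  0001

Answer: 0001 (1)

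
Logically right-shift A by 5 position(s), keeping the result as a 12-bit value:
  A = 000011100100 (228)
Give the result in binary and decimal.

Logical shift right by 5: drop the bottom 5 bit(s), prepend 5 zero(s) on the left.
  000011100100  ->  keep [0000111], discard [00100], prepend 00000
= 000000000111

Answer: 000000000111 (7)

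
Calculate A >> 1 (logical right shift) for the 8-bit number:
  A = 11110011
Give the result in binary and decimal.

Logical shift right by 1: drop the bottom 1 bit(s), prepend 1 zero(s) on the left.
  11110011  ->  keep [1111001], discard [1], prepend 0
= 01111001

Answer: 01111001 (121)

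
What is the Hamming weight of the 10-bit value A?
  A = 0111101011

0111101011
1-bits at positions (from bit 0 = LSB): 0, 1, 3, 5, 6, 7, 8
Count = 7

Answer: 7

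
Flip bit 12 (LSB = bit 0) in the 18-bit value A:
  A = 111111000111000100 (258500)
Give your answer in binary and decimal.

Mask = 1 << 12 = 000001000000000000
Bit 12 of A is 1; XOR with the mask flips it to 0.
  111111000111000100
^ 000001000000000000
--------------------
  111110000111000100

Answer: 111110000111000100 (254404)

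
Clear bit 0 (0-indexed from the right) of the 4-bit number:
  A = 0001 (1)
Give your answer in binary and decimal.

Mask = ~(1 << 0) = 1110
Bit 0 of A is 1, so AND-ing with the mask clears it to 0.
  0001
& 1110
------
  0000

Answer: 0000 (0)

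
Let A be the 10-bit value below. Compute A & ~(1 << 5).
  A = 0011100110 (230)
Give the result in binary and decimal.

Mask = ~(1 << 5) = 1111011111
Bit 5 of A is 1, so AND-ing with the mask clears it to 0.
  0011100110
& 1111011111
------------
  0011000110

Answer: 0011000110 (198)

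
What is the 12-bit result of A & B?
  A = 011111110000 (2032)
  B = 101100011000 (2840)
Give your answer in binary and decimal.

Apply & to each column (1 only where both bits are 1):
  011111110000
& 101100011000
--------------
  001100010000

Answer: 001100010000 (784)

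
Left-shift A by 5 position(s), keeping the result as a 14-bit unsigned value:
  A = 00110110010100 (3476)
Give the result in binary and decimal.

Shift left by 5: drop the top 5 bit(s), append 5 zero(s) on the right.
  00110110010100  ->  discard [00110], keep [110010100], append 00000
= 11001010000000

Answer: 11001010000000 (12928)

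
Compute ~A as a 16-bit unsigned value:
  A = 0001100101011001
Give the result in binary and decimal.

Flip each bit (0->1, 1->0):
  0001100101011001
  1110011010100110

Answer: 1110011010100110 (59046)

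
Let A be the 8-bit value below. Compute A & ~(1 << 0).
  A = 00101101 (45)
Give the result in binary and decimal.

Mask = ~(1 << 0) = 11111110
Bit 0 of A is 1, so AND-ing with the mask clears it to 0.
  00101101
& 11111110
----------
  00101100

Answer: 00101100 (44)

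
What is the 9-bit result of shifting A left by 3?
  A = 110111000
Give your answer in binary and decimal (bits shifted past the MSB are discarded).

Shift left by 3: drop the top 3 bit(s), append 3 zero(s) on the right.
  110111000  ->  discard [110], keep [111000], append 000
= 111000000

Answer: 111000000 (448)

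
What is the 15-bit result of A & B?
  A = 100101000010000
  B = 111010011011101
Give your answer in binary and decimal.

Apply & to each column (1 only where both bits are 1):
  100101000010000
& 111010011011101
-----------------
  100000000010000

Answer: 100000000010000 (16400)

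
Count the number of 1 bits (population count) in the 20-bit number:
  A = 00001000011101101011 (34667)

00001000011101101011
1-bits at positions (from bit 0 = LSB): 0, 1, 3, 5, 6, 8, 9, 10, 15
Count = 9

Answer: 9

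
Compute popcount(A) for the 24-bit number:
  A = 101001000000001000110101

101001000000001000110101
1-bits at positions (from bit 0 = LSB): 0, 2, 4, 5, 9, 18, 21, 23
Count = 8

Answer: 8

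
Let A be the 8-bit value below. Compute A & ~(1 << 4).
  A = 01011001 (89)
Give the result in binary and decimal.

Mask = ~(1 << 4) = 11101111
Bit 4 of A is 1, so AND-ing with the mask clears it to 0.
  01011001
& 11101111
----------
  01001001

Answer: 01001001 (73)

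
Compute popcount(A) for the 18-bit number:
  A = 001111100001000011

001111100001000011
1-bits at positions (from bit 0 = LSB): 0, 1, 6, 11, 12, 13, 14, 15
Count = 8

Answer: 8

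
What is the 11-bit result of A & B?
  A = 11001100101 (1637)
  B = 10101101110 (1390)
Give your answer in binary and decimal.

Apply & to each column (1 only where both bits are 1):
  11001100101
& 10101101110
-------------
  10001100100

Answer: 10001100100 (1124)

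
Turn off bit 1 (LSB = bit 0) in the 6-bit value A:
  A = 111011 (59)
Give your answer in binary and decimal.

Mask = ~(1 << 1) = 111101
Bit 1 of A is 1, so AND-ing with the mask clears it to 0.
  111011
& 111101
--------
  111001

Answer: 111001 (57)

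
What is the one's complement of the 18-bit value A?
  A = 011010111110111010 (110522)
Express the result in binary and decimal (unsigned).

Flip each bit (0->1, 1->0):
  011010111110111010
  100101000001000101

Answer: 100101000001000101 (151621)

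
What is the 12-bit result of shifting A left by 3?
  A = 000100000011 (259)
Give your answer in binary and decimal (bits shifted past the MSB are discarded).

Shift left by 3: drop the top 3 bit(s), append 3 zero(s) on the right.
  000100000011  ->  discard [000], keep [100000011], append 000
= 100000011000

Answer: 100000011000 (2072)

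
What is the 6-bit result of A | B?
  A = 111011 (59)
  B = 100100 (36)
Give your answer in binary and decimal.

Apply | to each column (1 where either bit is 1):
  111011
| 100100
--------
  111111

Answer: 111111 (63)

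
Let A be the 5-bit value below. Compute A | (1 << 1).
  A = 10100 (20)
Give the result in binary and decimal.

Mask = 1 << 1 = 00010
Bit 1 of A is 0, so OR-ing with the mask flips it to 1.
  10100
| 00010
-------
  10110

Answer: 10110 (22)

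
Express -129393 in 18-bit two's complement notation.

1. Binary of +129393:  011111100101110001
2. Invert bits:     100000011010001110
3. Add 1:           100000011010001111

Answer: 100000011010001111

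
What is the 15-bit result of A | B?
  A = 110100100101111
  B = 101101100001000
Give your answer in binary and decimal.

Apply | to each column (1 where either bit is 1):
  110100100101111
| 101101100001000
-----------------
  111101100101111

Answer: 111101100101111 (31535)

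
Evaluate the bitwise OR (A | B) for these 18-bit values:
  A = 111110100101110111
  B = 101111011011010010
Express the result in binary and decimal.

Apply | to each column (1 where either bit is 1):
  111110100101110111
| 101111011011010010
--------------------
  111111111111110111

Answer: 111111111111110111 (262135)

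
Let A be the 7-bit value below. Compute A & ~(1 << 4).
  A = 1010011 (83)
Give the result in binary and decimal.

Mask = ~(1 << 4) = 1101111
Bit 4 of A is 1, so AND-ing with the mask clears it to 0.
  1010011
& 1101111
---------
  1000011

Answer: 1000011 (67)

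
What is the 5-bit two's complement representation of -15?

1. Binary of +15:  01111
2. Invert bits:     10000
3. Add 1:           10001

Answer: 10001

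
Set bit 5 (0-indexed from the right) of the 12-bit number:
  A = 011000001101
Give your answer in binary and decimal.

Mask = 1 << 5 = 000000100000
Bit 5 of A is 0, so OR-ing with the mask flips it to 1.
  011000001101
| 000000100000
--------------
  011000101101

Answer: 011000101101 (1581)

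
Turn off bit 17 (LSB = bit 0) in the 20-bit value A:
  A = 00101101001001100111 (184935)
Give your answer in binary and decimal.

Mask = ~(1 << 17) = 11011111111111111111
Bit 17 of A is 1, so AND-ing with the mask clears it to 0.
  00101101001001100111
& 11011111111111111111
----------------------
  00001101001001100111

Answer: 00001101001001100111 (53863)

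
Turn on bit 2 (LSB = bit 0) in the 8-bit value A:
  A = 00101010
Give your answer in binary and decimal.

Mask = 1 << 2 = 00000100
Bit 2 of A is 0, so OR-ing with the mask flips it to 1.
  00101010
| 00000100
----------
  00101110

Answer: 00101110 (46)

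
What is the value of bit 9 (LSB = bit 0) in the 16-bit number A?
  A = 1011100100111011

Bit 9 is the 10th from the right.
  1011100100111011
        ^
That bit is 0.

Answer: 0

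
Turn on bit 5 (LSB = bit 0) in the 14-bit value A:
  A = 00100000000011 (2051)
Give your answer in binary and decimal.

Mask = 1 << 5 = 00000000100000
Bit 5 of A is 0, so OR-ing with the mask flips it to 1.
  00100000000011
| 00000000100000
----------------
  00100000100011

Answer: 00100000100011 (2083)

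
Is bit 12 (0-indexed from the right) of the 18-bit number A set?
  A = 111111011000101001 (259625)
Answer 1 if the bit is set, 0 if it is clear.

Bit 12 is the 13th from the right.
  111111011000101001
       ^
That bit is 1.

Answer: 1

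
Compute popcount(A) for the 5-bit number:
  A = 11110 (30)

11110
1-bits at positions (from bit 0 = LSB): 1, 2, 3, 4
Count = 4

Answer: 4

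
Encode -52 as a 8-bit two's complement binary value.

1. Binary of +52:  00110100
2. Invert bits:     11001011
3. Add 1:           11001100

Answer: 11001100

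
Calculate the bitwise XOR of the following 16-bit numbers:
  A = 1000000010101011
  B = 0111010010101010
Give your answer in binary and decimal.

Apply ^ to each column (1 where bits differ):
  1000000010101011
^ 0111010010101010
------------------
  1111010000000001

Answer: 1111010000000001 (62465)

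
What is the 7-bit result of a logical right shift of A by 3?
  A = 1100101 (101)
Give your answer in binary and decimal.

Logical shift right by 3: drop the bottom 3 bit(s), prepend 3 zero(s) on the left.
  1100101  ->  keep [1100], discard [101], prepend 000
= 0001100

Answer: 0001100 (12)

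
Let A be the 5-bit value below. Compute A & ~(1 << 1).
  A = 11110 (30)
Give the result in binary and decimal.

Mask = ~(1 << 1) = 11101
Bit 1 of A is 1, so AND-ing with the mask clears it to 0.
  11110
& 11101
-------
  11100

Answer: 11100 (28)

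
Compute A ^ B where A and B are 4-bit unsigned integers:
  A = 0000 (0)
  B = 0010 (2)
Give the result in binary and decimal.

Apply ^ to each column (1 where bits differ):
  0000
^ 0010
------
  0010

Answer: 0010 (2)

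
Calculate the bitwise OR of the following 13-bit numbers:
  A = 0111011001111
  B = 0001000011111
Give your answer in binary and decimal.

Apply | to each column (1 where either bit is 1):
  0111011001111
| 0001000011111
---------------
  0111011011111

Answer: 0111011011111 (3807)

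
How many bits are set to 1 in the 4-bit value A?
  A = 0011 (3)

0011
1-bits at positions (from bit 0 = LSB): 0, 1
Count = 2

Answer: 2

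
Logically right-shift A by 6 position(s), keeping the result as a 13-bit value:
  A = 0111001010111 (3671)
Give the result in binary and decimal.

Logical shift right by 6: drop the bottom 6 bit(s), prepend 6 zero(s) on the left.
  0111001010111  ->  keep [0111001], discard [010111], prepend 000000
= 0000000111001

Answer: 0000000111001 (57)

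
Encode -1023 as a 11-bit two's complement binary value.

1. Binary of +1023:  01111111111
2. Invert bits:     10000000000
3. Add 1:           10000000001

Answer: 10000000001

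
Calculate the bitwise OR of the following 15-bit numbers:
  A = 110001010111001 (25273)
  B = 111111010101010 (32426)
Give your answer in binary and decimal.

Apply | to each column (1 where either bit is 1):
  110001010111001
| 111111010101010
-----------------
  111111010111011

Answer: 111111010111011 (32443)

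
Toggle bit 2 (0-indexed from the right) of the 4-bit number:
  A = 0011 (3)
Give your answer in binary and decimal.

Mask = 1 << 2 = 0100
Bit 2 of A is 0; XOR with the mask flips it to 1.
  0011
^ 0100
------
  0111

Answer: 0111 (7)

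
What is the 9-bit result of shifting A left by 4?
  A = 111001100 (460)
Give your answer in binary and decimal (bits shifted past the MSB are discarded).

Shift left by 4: drop the top 4 bit(s), append 4 zero(s) on the right.
  111001100  ->  discard [1110], keep [01100], append 0000
= 011000000

Answer: 011000000 (192)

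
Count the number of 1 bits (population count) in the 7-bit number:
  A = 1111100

1111100
1-bits at positions (from bit 0 = LSB): 2, 3, 4, 5, 6
Count = 5

Answer: 5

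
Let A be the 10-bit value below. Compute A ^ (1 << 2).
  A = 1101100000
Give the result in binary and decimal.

Mask = 1 << 2 = 0000000100
Bit 2 of A is 0; XOR with the mask flips it to 1.
  1101100000
^ 0000000100
------------
  1101100100

Answer: 1101100100 (868)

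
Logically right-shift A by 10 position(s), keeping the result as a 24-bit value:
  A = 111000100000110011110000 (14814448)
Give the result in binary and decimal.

Logical shift right by 10: drop the bottom 10 bit(s), prepend 10 zero(s) on the left.
  111000100000110011110000  ->  keep [11100010000011], discard [0011110000], prepend 0000000000
= 000000000011100010000011

Answer: 000000000011100010000011 (14467)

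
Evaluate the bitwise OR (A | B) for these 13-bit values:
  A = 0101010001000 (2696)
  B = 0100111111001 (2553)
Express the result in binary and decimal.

Apply | to each column (1 where either bit is 1):
  0101010001000
| 0100111111001
---------------
  0101111111001

Answer: 0101111111001 (3065)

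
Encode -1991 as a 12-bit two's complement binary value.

1. Binary of +1991:  011111000111
2. Invert bits:     100000111000
3. Add 1:           100000111001

Answer: 100000111001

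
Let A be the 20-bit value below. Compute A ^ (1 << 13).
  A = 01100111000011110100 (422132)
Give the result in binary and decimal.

Mask = 1 << 13 = 00000010000000000000
Bit 13 of A is 1; XOR with the mask flips it to 0.
  01100111000011110100
^ 00000010000000000000
----------------------
  01100101000011110100

Answer: 01100101000011110100 (413940)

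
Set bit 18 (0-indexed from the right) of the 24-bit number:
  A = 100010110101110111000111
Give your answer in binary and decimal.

Mask = 1 << 18 = 000001000000000000000000
Bit 18 of A is 0, so OR-ing with the mask flips it to 1.
  100010110101110111000111
| 000001000000000000000000
--------------------------
  100011110101110111000111

Answer: 100011110101110111000111 (9395655)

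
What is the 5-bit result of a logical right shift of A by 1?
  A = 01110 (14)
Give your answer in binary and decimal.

Logical shift right by 1: drop the bottom 1 bit(s), prepend 1 zero(s) on the left.
  01110  ->  keep [0111], discard [0], prepend 0
= 00111

Answer: 00111 (7)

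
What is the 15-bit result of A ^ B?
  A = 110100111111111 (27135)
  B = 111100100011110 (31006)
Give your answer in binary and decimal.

Apply ^ to each column (1 where bits differ):
  110100111111111
^ 111100100011110
-----------------
  001000011100001

Answer: 001000011100001 (4321)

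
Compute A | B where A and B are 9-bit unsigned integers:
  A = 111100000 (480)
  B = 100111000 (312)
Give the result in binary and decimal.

Apply | to each column (1 where either bit is 1):
  111100000
| 100111000
-----------
  111111000

Answer: 111111000 (504)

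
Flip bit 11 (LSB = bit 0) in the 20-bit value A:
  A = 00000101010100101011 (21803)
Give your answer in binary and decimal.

Mask = 1 << 11 = 00000000100000000000
Bit 11 of A is 0; XOR with the mask flips it to 1.
  00000101010100101011
^ 00000000100000000000
----------------------
  00000101110100101011

Answer: 00000101110100101011 (23851)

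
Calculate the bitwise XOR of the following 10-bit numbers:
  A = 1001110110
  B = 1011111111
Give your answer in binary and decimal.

Apply ^ to each column (1 where bits differ):
  1001110110
^ 1011111111
------------
  0010001001

Answer: 0010001001 (137)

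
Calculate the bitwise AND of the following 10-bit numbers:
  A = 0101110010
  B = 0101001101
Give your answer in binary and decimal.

Apply & to each column (1 only where both bits are 1):
  0101110010
& 0101001101
------------
  0101000000

Answer: 0101000000 (320)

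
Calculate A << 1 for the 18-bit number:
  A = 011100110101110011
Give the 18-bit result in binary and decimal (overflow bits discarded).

Shift left by 1: drop the top 1 bit(s), append 1 zero(s) on the right.
  011100110101110011  ->  discard [0], keep [11100110101110011], append 0
= 111001101011100110

Answer: 111001101011100110 (236262)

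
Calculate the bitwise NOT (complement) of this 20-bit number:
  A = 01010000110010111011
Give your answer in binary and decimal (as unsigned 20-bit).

Flip each bit (0->1, 1->0):
  01010000110010111011
  10101111001101000100

Answer: 10101111001101000100 (717636)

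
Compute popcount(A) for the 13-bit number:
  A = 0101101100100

0101101100100
1-bits at positions (from bit 0 = LSB): 2, 5, 6, 8, 9, 11
Count = 6

Answer: 6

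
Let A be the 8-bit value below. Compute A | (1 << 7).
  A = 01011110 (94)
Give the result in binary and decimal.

Mask = 1 << 7 = 10000000
Bit 7 of A is 0, so OR-ing with the mask flips it to 1.
  01011110
| 10000000
----------
  11011110

Answer: 11011110 (222)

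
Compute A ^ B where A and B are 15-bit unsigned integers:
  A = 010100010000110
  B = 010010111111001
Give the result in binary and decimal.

Apply ^ to each column (1 where bits differ):
  010100010000110
^ 010010111111001
-----------------
  000110101111111

Answer: 000110101111111 (3455)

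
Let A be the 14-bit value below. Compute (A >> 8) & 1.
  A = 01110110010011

Bit 8 is the 9th from the right.
  01110110010011
       ^
That bit is 1.

Answer: 1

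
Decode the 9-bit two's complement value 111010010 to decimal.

MSB is 1, so the value is negative. Find the magnitude:
1. Invert bits:  000101101
2. Add 1:        000101110  = 46
3. Apply sign:   -46

Answer: -46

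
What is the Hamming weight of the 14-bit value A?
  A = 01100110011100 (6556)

01100110011100
1-bits at positions (from bit 0 = LSB): 2, 3, 4, 7, 8, 11, 12
Count = 7

Answer: 7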